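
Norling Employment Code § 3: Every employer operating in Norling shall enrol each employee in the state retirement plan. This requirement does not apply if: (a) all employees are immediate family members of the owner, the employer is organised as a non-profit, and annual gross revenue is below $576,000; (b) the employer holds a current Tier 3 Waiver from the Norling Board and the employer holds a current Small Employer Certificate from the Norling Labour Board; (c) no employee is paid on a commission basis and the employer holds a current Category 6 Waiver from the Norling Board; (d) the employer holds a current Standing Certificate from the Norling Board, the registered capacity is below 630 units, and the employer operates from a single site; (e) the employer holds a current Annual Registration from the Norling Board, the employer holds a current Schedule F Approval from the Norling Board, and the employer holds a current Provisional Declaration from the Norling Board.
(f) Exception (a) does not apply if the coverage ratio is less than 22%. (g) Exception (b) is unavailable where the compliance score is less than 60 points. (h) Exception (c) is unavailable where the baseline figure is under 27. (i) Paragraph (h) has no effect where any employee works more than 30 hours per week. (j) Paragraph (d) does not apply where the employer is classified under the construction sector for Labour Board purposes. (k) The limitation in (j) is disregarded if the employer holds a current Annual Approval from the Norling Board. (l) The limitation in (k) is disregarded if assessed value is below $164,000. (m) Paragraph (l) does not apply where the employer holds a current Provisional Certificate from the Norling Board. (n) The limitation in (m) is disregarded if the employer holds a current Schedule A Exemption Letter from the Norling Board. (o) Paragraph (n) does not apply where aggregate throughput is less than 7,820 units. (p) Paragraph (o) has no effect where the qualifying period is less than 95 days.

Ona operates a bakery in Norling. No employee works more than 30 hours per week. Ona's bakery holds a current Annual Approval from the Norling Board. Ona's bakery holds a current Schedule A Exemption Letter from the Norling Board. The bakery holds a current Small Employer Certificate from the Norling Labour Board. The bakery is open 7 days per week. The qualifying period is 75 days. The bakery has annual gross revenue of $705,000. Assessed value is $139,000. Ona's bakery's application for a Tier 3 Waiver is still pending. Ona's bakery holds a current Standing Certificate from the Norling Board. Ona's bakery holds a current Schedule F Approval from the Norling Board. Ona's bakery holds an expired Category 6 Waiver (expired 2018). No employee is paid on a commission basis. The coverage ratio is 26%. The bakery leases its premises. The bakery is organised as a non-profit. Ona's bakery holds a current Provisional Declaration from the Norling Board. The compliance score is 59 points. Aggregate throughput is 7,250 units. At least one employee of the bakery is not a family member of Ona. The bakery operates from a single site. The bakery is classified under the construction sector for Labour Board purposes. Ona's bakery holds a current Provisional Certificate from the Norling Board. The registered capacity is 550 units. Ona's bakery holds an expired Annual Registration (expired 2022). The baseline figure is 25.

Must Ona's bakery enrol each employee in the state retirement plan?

Exception (a) fails — at least one employee is not a family member.
Exception (b) fails — the Tier 3 Waiver is not current.
Exception (c) does not apply: no current Category 6 Waiver is held.
Exception (d): a current Standing Certificate is held; the registered capacity is 550 units, below the 630 units limit; the employer operates from a single site — every condition holds. But applying paragraphs (j)–(p): (j) is engaged — the bakery is classified under the construction sector. (k) would limit (j) — a current Annual Approval is held — but (l) sets (k) aside: (l) is triggered — assessed value is $139,000, below the $164,000 limit. (m) is triggered (a current Provisional Certificate is held), but is displaced by (n): (n) applies — a current Schedule A Exemption Letter is held. (o) would limit (n) — aggregate throughput is 7,250 units, less than the 7,820 units limit — but (p) sets (o) aside: (p) operates against (o): the qualifying period is 75 days, less than the 95 days limit. So (d) is unavailable.
Exception (e) does not apply: no current Annual Registration is held.
No exception is made out. Ona's bakery falls within the general rule.

Yes — Ona's bakery must enrol each employee in the state retirement plan.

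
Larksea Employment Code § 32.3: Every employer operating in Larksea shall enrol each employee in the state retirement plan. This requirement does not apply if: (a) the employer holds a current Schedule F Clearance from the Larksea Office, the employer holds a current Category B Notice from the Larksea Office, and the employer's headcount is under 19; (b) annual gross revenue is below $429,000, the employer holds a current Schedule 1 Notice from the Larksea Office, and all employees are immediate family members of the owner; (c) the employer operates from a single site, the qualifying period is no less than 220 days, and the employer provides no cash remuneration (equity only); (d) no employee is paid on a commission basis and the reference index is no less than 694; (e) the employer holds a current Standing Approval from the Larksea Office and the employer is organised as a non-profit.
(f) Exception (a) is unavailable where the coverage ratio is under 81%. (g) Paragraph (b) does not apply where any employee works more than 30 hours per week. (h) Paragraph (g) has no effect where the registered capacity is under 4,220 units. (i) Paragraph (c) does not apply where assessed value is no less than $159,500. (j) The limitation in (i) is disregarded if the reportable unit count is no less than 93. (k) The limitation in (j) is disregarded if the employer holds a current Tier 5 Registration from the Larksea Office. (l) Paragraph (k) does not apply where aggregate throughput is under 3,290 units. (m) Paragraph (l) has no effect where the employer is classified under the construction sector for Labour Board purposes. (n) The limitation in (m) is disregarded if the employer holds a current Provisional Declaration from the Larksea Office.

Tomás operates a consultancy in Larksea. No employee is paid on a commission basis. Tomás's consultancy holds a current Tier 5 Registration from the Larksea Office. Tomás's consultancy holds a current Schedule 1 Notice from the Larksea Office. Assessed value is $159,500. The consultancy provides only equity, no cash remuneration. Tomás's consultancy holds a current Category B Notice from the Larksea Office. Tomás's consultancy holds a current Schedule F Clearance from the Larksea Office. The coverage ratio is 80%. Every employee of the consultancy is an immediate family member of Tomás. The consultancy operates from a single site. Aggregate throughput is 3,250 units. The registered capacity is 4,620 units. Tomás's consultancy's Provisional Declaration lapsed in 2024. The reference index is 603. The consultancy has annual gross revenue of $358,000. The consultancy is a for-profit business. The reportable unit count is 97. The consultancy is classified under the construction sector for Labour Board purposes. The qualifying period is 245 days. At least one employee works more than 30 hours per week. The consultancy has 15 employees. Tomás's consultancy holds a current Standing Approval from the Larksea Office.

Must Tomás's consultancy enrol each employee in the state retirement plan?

Exception (a) is satisfied on its face — a current Schedule F Clearance is held; a current Category B Notice is held; the employer's headcount is 15, under the 19 limit. But: (f) is engaged — the coverage ratio is 80%, under the 81% limit. (a) is therefore removed.
Exception (b) is satisfied on its face — annual gross revenue is $358,000, below the $429,000 limit; a current Schedule 1 Notice is held; every employee is an immediate family member. However, paragraphs (g)–(h) must be considered: (g) operates against (b): at least one employee exceeds 30 hours/week. (h) is inapplicable (the registered capacity is 4,620 units, not under 4,220 units), so (g) stands. (b) is therefore removed.
All of (c)'s requirements are met (the employer operates from a single site; the qualifying period is 245 days, meeting the 220 days threshold; remuneration is equity-only). Turning to paragraphs (i)–(n): (i) operates against (c): assessed value is $159,500, meeting the $159,500 threshold. (j) operates (the reportable unit count is 97, meeting the 93 threshold), but is overridden by (k): (k) operates against (j): a current Tier 5 Registration is held. (l) is engaged (aggregate throughput is 3,250 units, under the 3,290 units limit), but is itself disapplied by (m): (m) operates against (l): the consultancy is classified under the construction sector. (n), which would lift (m), does not operate here — the Provisional Declaration is not current. Exception (c) does not apply.
Exception (d) requires that the reference index is no less than 694; but the reference index is 603, short of 694, so (d) is unavailable.
Exception (e) requires that the employer is organised as a non-profit; but the employer is for-profit, so (e) is unavailable.
None of the exceptions is available; § 32.3 applies in full.

Yes — Tomás's consultancy must enrol each employee in the state retirement plan.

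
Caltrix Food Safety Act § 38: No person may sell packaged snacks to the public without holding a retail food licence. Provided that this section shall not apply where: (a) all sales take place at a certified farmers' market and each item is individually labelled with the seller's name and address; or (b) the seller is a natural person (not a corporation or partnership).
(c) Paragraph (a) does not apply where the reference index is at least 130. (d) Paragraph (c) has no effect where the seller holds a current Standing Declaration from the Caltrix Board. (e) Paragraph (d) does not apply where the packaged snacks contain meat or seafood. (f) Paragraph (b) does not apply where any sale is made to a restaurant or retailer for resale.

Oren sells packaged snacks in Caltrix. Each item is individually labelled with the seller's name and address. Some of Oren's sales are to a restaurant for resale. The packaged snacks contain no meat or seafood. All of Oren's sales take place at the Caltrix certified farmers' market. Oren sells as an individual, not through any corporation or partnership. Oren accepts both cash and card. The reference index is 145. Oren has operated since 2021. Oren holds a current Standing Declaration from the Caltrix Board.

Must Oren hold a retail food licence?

Exception (a) is satisfied on its face — all sales are at a certified farmers' market; items are individually labelled. Under paragraphs (c)–(e): (c) is engaged (the reference index is 145, meeting the 130 threshold), but is itself disapplied by (d): (d) operates — a current Standing Declaration is held. (e) does not operate here (the packaged snacks contain no meat or seafood), so (d) stands. So (a) applies.
Exception (b): the seller is a natural person — every condition holds. But: (f) operates against (b): some sales are to a restaurant for resale. (b) is therefore removed.

No — exception (a) applies; Oren is not required to hold a retail food licence.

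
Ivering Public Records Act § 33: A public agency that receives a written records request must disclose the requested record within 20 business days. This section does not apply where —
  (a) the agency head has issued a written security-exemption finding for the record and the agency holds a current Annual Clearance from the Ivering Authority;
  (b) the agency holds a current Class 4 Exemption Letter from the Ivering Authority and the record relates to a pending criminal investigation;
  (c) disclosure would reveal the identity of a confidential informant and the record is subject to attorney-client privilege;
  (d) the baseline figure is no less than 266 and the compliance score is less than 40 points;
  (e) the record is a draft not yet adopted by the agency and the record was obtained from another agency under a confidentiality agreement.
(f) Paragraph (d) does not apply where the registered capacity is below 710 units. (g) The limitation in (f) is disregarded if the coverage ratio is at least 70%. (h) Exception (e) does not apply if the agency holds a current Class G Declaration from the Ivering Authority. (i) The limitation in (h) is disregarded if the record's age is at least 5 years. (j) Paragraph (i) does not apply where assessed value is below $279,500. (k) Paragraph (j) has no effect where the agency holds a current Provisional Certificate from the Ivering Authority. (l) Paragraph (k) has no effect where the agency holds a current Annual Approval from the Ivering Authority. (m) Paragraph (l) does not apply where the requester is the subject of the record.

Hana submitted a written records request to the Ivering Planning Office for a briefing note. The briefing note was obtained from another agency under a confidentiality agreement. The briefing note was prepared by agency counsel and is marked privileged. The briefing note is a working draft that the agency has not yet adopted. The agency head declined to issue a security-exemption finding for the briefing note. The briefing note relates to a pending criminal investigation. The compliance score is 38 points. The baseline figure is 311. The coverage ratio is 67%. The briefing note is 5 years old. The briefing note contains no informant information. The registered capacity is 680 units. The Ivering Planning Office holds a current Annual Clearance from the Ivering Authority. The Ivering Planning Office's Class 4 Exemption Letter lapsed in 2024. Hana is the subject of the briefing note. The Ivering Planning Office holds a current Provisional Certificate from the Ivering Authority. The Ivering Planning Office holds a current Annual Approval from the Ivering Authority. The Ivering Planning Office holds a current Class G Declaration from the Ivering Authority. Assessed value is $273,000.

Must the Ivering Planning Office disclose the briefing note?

No — exception (e) applies; the Ivering Planning Office is not required to disclose the briefing note.

Exception (a) does not apply: the agency head declined to issue a security-exemption finding.
Exception (b) requires that the agency holds a current Class 4 Exemption Letter from the Ivering Authority; but no current Class 4 Exemption Letter is held, so (b) is unavailable.
Exception (c) requires that disclosure would reveal the identity of a confidential informant; but the briefing note contains no informant information, so (c) is unavailable.
All of (d)'s requirements are met (the baseline figure is 311, meeting the 266 threshold; the compliance score is 38 points, less than the 40 points limit). Turning to paragraphs (f)–(g): (f) operates against (d): the registered capacity is 680 units, below the 710 units limit. (g) is not triggered (the coverage ratio is 67%, short of 70%), so (f) stands. Exception (d) does not apply.
All of (e)'s requirements are met (the briefing note is an unadopted draft; the briefing note was obtained under a confidentiality agreement). Applying paragraphs (h)–(m): (h) is engaged (a current Class G Declaration is held), but is displaced by (i): (i) operates against (h): the record's age is 5 years, meeting the 5 years threshold. (j) operates (assessed value is $273,000, below the $279,500 limit), but is set aside by (k): (k) operates — a current Provisional Certificate is held. (l) would limit (k) — a current Annual Approval is held — but (m) sets (l) aside: (m) operates against (l): Hana is the subject of the briefing note. So (e) applies.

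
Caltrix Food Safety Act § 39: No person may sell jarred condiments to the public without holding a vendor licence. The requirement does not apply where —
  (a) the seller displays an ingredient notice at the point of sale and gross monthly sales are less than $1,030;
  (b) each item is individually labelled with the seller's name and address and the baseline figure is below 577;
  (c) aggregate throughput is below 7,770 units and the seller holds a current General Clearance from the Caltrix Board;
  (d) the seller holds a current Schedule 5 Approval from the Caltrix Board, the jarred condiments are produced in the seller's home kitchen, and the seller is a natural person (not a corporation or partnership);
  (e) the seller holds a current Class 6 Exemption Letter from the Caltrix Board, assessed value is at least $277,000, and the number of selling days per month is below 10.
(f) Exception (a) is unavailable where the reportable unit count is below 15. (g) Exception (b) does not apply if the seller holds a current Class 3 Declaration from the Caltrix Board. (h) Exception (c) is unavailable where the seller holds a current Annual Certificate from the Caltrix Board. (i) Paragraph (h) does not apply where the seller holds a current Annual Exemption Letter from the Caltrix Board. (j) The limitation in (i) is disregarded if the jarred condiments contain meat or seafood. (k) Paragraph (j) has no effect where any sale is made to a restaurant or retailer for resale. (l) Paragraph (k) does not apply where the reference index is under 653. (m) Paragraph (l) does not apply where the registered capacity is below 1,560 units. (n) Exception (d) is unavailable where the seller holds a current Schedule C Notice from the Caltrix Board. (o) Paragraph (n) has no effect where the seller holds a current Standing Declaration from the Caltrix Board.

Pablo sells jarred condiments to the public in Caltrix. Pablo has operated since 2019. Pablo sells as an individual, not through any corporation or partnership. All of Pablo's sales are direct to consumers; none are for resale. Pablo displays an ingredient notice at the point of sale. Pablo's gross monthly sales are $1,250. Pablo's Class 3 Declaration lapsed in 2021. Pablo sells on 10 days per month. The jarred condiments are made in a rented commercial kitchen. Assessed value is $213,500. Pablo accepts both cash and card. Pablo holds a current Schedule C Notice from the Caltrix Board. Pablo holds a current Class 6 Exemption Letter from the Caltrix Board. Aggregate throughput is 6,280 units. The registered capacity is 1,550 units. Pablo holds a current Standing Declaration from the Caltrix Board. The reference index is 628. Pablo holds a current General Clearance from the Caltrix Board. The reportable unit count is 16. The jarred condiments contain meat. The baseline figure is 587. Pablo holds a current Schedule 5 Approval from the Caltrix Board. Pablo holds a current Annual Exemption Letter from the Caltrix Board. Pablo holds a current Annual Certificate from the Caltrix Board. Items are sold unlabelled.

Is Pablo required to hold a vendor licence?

Exception (a) does not apply: gross monthly sales are $1,250, not less than $1,030.
Exception (b) requires that each item is individually labelled with the seller's name and address; but items are sold unlabelled, so (b) is unavailable.
Exception (c): aggregate throughput is 6,280 units, below the 7,770 units limit; a current General Clearance is held — every condition holds. But: (h) operates against (c): a current Annual Certificate is held. (i) applies (a current Annual Exemption Letter is held), but is itself disapplied by (j): (j) applies — the jarred condiments contain meat. (k), which would lift (j), is inapplicable — no sales are for resale. Exception (c) does not apply.
Exception (d) fails — the jarred condiments are made in a commercial kitchen, not a home kitchen.
Exception (e) fails — assessed value is $213,500, short of $277,000.
No exception is made out. Pablo falls within the general rule.

Yes — Pablo must hold a vendor licence.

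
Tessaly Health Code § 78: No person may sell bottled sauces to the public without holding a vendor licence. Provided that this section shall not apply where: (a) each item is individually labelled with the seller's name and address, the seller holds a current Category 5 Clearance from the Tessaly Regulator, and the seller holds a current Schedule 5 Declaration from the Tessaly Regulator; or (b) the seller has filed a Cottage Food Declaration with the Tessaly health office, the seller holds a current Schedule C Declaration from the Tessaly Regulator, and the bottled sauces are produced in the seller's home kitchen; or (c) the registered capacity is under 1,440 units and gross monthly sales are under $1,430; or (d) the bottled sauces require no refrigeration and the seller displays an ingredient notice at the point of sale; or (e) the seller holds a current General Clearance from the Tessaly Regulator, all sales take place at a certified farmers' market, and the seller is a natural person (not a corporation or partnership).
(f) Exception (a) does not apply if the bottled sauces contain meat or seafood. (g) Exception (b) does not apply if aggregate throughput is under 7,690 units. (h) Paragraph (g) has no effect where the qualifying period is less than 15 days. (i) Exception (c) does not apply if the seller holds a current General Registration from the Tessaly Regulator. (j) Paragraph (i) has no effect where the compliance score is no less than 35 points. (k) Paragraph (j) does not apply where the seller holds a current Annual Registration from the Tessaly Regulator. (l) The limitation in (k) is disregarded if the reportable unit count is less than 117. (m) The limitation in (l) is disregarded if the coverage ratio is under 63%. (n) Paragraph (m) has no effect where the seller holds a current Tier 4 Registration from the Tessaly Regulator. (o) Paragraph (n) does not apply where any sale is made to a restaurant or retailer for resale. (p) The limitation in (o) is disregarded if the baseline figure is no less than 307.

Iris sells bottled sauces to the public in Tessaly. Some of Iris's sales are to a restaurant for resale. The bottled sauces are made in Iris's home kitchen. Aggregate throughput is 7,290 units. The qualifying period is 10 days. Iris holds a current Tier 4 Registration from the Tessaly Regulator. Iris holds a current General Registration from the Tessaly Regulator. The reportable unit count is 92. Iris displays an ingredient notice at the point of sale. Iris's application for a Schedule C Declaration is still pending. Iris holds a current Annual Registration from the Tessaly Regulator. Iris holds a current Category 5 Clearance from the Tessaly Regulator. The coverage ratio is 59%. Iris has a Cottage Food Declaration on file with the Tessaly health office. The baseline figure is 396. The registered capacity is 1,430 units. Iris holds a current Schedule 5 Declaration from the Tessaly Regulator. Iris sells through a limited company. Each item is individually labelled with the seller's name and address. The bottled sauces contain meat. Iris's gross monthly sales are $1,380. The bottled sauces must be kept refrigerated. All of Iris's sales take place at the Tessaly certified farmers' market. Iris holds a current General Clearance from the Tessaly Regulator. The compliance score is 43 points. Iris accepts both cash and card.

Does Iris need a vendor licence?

No — exception (c) applies; Iris is not required to hold a vendor licence.

Exception (a)'s conditions are all satisfied: items are individually labelled; a current Category 5 Clearance is held; a current Schedule 5 Declaration is held. Turning to paragraph (f): (f) applies — the bottled sauces contain meat. So (a) is unavailable.
Exception (b) requires that the seller holds a current Schedule C Declaration from the Tessaly Regulator; but there is no Schedule C Declaration in force, so (b) is unavailable.
All of (c)'s requirements are met (the registered capacity is 1,430 units, under the 1,440 units limit; gross monthly sales are $1,380, under the $1,430 limit). Considering the limiting provisions: (i) is engaged (a current General Registration is held), but is displaced by (j): (j) operates — the compliance score is 43 points, meeting the 35 points threshold. (k) would limit (j) — a current Annual Registration is held — but (l) sets (k) aside: (l) operates against (k): the reportable unit count is 92, less than the 117 limit. (m) would limit (l) — the coverage ratio is 59%, under the 63% limit — but (n) sets (m) aside: (n) operates against (m): a current Tier 4 Registration is held. (o) would limit (n) — some sales are to a restaurant for resale — but (p) sets (o) aside: (p) operates against (o): the baseline figure is 396, meeting the 307 threshold. (c) remains available.
Exception (d) does not apply: the bottled sauces require refrigeration.
Exception (e) fails — the seller operates through a limited company.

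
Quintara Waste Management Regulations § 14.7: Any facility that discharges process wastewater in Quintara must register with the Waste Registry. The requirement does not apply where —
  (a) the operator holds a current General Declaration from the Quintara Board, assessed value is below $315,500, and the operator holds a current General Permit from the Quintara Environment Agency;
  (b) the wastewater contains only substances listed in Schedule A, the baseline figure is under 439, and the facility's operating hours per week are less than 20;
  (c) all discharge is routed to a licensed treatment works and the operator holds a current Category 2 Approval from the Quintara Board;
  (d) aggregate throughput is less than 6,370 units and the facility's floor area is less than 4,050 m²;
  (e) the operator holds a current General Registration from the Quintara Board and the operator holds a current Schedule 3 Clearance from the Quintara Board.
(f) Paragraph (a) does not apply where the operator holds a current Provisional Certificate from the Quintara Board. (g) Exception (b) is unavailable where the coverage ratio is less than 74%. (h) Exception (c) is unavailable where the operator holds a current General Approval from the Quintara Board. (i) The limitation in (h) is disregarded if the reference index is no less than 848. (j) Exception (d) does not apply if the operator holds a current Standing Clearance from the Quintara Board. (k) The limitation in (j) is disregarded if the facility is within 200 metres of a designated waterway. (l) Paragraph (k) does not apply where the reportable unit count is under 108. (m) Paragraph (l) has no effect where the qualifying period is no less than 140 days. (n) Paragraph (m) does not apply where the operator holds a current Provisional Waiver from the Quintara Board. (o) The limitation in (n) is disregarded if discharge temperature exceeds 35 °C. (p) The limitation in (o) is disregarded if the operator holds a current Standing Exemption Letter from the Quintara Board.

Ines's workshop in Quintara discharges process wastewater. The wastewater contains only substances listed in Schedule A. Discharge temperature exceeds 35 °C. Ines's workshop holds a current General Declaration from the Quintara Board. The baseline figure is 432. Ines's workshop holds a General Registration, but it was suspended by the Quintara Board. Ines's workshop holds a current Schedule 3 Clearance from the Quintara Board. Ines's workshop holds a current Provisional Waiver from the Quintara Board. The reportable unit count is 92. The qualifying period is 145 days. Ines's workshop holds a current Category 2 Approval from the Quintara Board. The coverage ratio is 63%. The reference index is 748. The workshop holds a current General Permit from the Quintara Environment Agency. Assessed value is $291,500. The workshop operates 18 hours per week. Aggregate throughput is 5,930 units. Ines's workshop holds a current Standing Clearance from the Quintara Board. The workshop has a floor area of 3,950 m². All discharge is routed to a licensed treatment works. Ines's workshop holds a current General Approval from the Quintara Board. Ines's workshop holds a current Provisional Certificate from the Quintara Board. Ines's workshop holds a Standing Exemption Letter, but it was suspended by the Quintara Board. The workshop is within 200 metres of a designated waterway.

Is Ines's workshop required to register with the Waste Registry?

No — exception (d) applies; Ines's workshop is not required to register with the Waste Registry.

All of (a)'s requirements are met (a current General Declaration is held; assessed value is $291,500, below the $315,500 limit; a current General Permit is held). Turning to paragraph (f): (f) operates against (a): a current Provisional Certificate is held. So (a) is unavailable.
Exception (b): the wastewater is Schedule-A-only; the baseline figure is 432, under the 439 limit; the facility's operating hours per week are 18, less than the 20 limit — every condition holds. However, paragraph (g) must be considered: (g) operates — the coverage ratio is 63%, less than the 74% limit. (b) is therefore removed.
Exception (c): discharge is routed to a licensed treatment works; a current Category 2 Approval is held — every condition holds. However, paragraphs (h)–(i) must be considered: (h) operates — a current General Approval is held. (i) does not operate here (the reference index is 748, short of 848), so (h) stands. (c) is therefore removed.
All of (d)'s requirements are met (aggregate throughput is 5,930 units, less than the 6,370 units limit; the facility's floor area is 3,950 m², less than the 4,050 m² limit). Considering the limiting provisions: (j) is triggered (a current Standing Clearance is held), but is overridden by (k): (k) is engaged — the workshop is within 200 m of a designated waterway. (l) would limit (k) — the reportable unit count is 92, under the 108 limit — but (m) sets (l) aside: (m) operates against (l): the qualifying period is 145 days, meeting the 140 days threshold. (n) is engaged (a current Provisional Waiver is held), but is overridden by (o): (o) operates against (n): discharge temperature exceeds 35 °C. (p) is not triggered (no current Standing Exemption Letter is held), so (o) stands. So (d) applies.
Exception (e) fails — the General Registration is not current.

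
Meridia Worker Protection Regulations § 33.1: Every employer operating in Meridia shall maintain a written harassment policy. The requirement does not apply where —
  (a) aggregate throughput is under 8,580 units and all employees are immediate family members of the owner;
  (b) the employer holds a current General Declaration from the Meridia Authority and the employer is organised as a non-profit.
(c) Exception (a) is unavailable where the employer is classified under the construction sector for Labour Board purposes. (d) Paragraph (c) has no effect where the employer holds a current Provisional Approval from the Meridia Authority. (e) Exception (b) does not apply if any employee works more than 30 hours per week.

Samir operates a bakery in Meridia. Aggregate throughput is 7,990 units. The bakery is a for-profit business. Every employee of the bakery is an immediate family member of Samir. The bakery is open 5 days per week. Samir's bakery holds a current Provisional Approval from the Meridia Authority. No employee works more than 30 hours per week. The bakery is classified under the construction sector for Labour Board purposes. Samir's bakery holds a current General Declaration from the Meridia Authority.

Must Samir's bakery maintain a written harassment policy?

No — exception (a) applies; Samir's bakery is not required to maintain a written harassment policy.

Exception (a): aggregate throughput is 7,990 units, under the 8,580 units limit; every employee is an immediate family member — every condition holds. As to paragraphs (c)–(d): (c) would limit (a) — the bakery is classified under the construction sector — but (d) sets (c) aside: (d) operates against (c): a current Provisional Approval is held. So (a) applies.
Exception (b) requires that the employer is organised as a non-profit; but the employer is for-profit, so (b) is unavailable.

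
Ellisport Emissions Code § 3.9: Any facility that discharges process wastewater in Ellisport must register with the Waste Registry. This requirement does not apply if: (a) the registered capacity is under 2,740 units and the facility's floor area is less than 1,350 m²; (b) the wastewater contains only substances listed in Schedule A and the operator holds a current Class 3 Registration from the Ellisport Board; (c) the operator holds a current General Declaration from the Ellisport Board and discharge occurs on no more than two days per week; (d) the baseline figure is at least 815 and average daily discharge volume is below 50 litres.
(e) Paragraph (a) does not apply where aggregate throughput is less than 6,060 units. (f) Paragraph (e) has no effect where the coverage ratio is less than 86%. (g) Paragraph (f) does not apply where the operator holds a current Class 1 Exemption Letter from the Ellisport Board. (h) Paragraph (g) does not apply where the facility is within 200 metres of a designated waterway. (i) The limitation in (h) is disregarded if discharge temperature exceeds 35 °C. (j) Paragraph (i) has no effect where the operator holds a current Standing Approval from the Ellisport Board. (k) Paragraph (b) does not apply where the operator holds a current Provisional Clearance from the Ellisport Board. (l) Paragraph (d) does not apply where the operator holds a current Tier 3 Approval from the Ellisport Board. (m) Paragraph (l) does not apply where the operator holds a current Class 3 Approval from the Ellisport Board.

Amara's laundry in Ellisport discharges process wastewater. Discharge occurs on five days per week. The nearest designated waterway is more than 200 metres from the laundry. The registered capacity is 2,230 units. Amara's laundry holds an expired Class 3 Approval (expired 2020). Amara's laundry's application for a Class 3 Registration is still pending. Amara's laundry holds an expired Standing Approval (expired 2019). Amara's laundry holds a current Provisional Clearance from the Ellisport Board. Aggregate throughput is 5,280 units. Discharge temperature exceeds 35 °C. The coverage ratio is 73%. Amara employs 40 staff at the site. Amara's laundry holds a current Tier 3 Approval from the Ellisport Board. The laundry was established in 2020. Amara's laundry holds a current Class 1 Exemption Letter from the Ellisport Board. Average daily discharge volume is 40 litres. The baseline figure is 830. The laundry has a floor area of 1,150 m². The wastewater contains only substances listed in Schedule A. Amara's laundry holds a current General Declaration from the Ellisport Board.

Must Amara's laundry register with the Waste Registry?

Yes — Amara's laundry must register with the Waste Registry.

All of (a)'s requirements are met (the registered capacity is 2,230 units, under the 2,740 units limit; the facility's floor area is 1,150 m², less than the 1,350 m² limit). However, paragraphs (e)–(j) must be considered: (e) operates against (a): aggregate throughput is 5,280 units, less than the 6,060 units limit. (f) is engaged (the coverage ratio is 73%, less than the 86% limit), but is itself disapplied by (g): (g) operates against (f): a current Class 1 Exemption Letter is held. (h) does not operate here (the laundry is more than 200 m from any designated waterway), so (g) stands. Exception (a) does not apply.
Exception (b) requires that the operator holds a current Class 3 Registration from the Ellisport Board; but no current Class 3 Registration is held, so (b) is unavailable.
Exception (c) fails — discharge occurs on five days per week.
Exception (d) is satisfied on its face — the baseline figure is 830, meeting the 815 threshold; average daily discharge volume is 40 litres, below the 50 litres limit. But applying paragraphs (l)–(m): (l) operates against (d): a current Tier 3 Approval is held. (m), which would lift (l), is not engaged — no current Class 3 Approval is held. Exception (d) does not apply.
Every exception is unavailable, so the rule governs.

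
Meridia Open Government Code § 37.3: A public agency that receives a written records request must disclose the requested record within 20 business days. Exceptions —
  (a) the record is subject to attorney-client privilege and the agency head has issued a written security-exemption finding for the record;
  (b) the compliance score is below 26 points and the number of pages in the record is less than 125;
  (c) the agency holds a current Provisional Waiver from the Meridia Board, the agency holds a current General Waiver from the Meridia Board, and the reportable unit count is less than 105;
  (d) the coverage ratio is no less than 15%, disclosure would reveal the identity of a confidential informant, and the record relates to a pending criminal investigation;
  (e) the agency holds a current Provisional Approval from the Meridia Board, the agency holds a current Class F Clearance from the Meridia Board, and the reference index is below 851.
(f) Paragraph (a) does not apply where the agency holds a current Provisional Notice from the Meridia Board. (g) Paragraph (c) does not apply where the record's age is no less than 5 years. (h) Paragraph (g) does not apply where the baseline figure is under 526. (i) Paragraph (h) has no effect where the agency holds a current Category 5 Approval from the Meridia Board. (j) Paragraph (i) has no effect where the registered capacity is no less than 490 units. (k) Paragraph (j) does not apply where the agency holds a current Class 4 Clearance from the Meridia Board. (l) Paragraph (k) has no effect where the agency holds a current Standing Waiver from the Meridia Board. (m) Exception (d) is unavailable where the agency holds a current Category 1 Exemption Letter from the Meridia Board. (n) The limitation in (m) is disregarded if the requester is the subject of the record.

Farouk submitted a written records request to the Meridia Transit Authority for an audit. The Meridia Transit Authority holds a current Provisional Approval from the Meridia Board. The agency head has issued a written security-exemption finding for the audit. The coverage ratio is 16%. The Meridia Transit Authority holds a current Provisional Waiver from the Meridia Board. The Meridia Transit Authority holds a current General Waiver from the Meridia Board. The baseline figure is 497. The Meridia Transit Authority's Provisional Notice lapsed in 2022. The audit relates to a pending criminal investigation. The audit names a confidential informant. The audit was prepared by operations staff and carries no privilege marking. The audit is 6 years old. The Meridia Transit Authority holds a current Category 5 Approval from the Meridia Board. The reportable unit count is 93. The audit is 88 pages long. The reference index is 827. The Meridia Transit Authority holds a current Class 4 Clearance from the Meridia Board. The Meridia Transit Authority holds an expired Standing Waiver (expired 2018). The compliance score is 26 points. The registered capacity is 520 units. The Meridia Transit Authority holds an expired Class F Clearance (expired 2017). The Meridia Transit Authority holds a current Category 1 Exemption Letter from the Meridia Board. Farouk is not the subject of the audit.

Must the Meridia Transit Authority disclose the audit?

Yes — the Meridia Transit Authority must disclose the audit.

Exception (a) does not apply: the audit carries no privilege marking.
Exception (b) requires that the compliance score is below 26 points; but the compliance score is 26 points, not below 26 points, so (b) is unavailable.
All of (c)'s requirements are met (a current Provisional Waiver is held; a current General Waiver is held; the reportable unit count is 93, less than the 105 limit). But applying paragraphs (g)–(l): (g) is triggered — the record's age is 6 years, meeting the 5 years threshold. (h) applies (the baseline figure is 497, under the 526 limit), but is itself disapplied by (i): (i) is triggered — a current Category 5 Approval is held. (j) applies (the registered capacity is 520 units, meeting the 490 units threshold), but is itself disapplied by (k): (k) is triggered — a current Class 4 Clearance is held. (l), which would lift (k), does not operate here — the Standing Waiver is not current. So (c) is unavailable.
Exception (d)'s conditions are all satisfied: the coverage ratio is 16%, meeting the 15% threshold; the audit names a confidential informant; the audit relates to a pending investigation. Turning to paragraphs (m)–(n): (m) operates against (d): a current Category 1 Exemption Letter is held. (n), which would lift (m), is inapplicable — Farouk is not the subject of the audit. (d) is therefore removed.
Exception (e) does not apply: the Class F Clearance is not current.
No exception applies. The general rule governs.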